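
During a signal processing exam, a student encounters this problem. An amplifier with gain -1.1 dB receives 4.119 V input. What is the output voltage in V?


Output voltage from dB gain:
V_out = V_in * 10^(gain_dB / 20)
      = 4.119 * 10^(-1.1 / 20)
      = 4.119 * 0.881049
      = 3.629 V

3.629 V


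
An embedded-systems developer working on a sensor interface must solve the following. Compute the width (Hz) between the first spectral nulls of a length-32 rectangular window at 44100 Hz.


Main lobe width for a rectangular window:
Width = 2 * fs / N
      = 2 * 44100 / 32
      = 88200 / 32
      = 2756.25 Hz

2756.25 Hz


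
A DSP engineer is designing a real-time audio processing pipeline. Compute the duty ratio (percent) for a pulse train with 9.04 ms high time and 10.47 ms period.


Duty cycle as a percentage:
DC = (t_on / T) * 100
   = (9.04 / 10.47) * 100
   = 0.863419 * 100
   = 86.34 %

86.34 %


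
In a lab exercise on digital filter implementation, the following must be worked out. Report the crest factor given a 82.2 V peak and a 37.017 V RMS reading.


Crest factor is the ratio of peak to RMS:
CF = V_peak / V_rms
   = 82.2 / 37.017
   = 2.2206

2.2206


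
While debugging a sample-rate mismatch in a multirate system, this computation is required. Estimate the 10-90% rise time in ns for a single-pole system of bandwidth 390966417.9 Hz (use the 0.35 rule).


Rise time from bandwidth relationship:
tr = 0.35 / BW
   = 0.35 / 390966417.9
   = 8.952175532e-10 s
   = 0.8952 ns

0.8952 ns


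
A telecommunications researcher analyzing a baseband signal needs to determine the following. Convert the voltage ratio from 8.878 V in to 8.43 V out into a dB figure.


Voltage gain in dB:
G = 20 * log10(Vout / Vin)
  = 20 * log10(8.43 / 8.878)
  = 20 * log10(0.949538)
  = 20 * -0.022488
  = -0.45 dB

-0.45 dB


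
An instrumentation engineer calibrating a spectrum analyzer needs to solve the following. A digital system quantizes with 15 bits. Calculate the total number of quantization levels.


Number of quantization levels = 2^N
= 2^15
= 32768

32768


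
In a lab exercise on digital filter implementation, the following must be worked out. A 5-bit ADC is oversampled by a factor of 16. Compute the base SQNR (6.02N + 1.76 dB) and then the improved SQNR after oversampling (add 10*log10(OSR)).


Step 1 — baseline SQNR at Nyquist:
SQNR_base = 6.02*N + 1.76
          = 6.02*5 + 1.76
          = 31.86 dB

Step 2 — oversampling processing gain:
G = 10*log10(OSR) = 10*log10(16) = 12.04 dB

Step 3 — total:
SQNR_total = 31.86 + 12.04 = 43.9 dB

Base SQNR = 31.86 dB; oversampled SQNR = 43.9 dB


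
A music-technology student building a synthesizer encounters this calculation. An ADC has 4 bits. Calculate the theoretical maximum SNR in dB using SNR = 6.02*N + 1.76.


Theoretical SNR for a full-scale sinusoid:
SNR = 6.02 * N + 1.76
    = 6.02 * 4 + 1.76
    = 24.08 + 1.76
    = 25.84 dB

25.84 dB


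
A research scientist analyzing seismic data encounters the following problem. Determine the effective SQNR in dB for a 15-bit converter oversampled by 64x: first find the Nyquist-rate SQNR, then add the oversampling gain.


Step 1 — baseline SQNR at Nyquist:
SQNR_base = 6.02*N + 1.76
          = 6.02*15 + 1.76
          = 92.06 dB

Step 2 — oversampling processing gain:
G = 10*log10(OSR) = 10*log10(64) = 18.06 dB

Step 3 — total:
SQNR_total = 92.06 + 18.06 = 110.12 dB

Base SQNR = 92.06 dB; oversampled SQNR = 110.12 dB


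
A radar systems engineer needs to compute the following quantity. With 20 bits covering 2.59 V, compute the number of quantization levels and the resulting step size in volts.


Step 1 — number of quantization levels:
L = 2^N = 2^20 = 1048576

Step 2 — LSB step size:
delta = Vfs / L
      = 2.59 / 1048576
      = 2.47e-06 V

Levels = 1048576; step size = 2.47e-06 V


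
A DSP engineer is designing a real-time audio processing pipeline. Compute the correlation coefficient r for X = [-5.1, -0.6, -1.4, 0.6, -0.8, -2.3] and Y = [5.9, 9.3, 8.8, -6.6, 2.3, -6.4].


Pearson correlation coefficient (population):
r = cov(X,Y) / (std(X) * std(Y))
Mean X = -1.6, Mean Y = 2.2167
Cov(X,Y) = -2.965
Std(X) = 1.791647, Std(Y) = 6.571001
r = -0.2518

-0.2518


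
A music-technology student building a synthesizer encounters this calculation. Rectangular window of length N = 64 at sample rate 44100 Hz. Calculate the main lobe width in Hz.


Main lobe width for a rectangular window:
Width = 2 * fs / N
      = 2 * 44100 / 64
      = 88200 / 64
      = 1378.125 Hz

1378.125 Hz


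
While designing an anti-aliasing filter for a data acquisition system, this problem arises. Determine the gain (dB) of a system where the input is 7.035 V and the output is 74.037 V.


Voltage gain in dB:
G = 20 * log10(Vout / Vin)
  = 20 * log10(74.037 / 7.035)
  = 20 * log10(10.524094)
  = 20 * 1.022185
  = 20.44 dB

20.44 dB


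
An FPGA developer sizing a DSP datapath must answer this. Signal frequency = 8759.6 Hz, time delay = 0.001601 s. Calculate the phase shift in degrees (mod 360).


Phase shift from frequency and time delay:
phi = 360 * f * t_delay
    = 360 * 8759.6 * 0.001601
    = 5048.68 degrees
    mod 360 = 8.68 degrees

8.68 degrees


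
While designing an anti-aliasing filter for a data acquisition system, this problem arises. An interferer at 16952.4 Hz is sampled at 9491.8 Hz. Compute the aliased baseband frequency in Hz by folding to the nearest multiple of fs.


Compute the nearest integer multiple of fs to the signal:
n = round(16952.4 / 9491.8) = 2
f_alias = |16952.4 - 2 * 9491.8|
        = |16952.4 - 18983.6|
        = 2031.2 Hz

2031.2


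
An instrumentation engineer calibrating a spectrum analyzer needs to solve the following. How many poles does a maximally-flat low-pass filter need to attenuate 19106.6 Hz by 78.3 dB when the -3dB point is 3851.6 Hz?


Butterworth filter order formula:
n = log10(10^(A/10) - 1) / (2 * log10(f_stop/f_pass))
10^(78.3/10) - 1 = 67608296.5392
f_stop/f_pass = 19106.6 / 3851.6 = 4.9607
n = 5.6287 -> ceil = 6

6


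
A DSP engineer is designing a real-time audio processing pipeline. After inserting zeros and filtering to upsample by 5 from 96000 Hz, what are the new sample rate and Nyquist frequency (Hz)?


Step 1 — output sample rate after interpolation by L:
fs_out = L * fs_in = 5 * 96000 = 480000 Hz

Step 2 — Nyquist frequency of the output stream:
f_Nyq = fs_out / 2 = 480000 / 2 = 240000.0 Hz

fs_out = 480000 Hz; f_Nyquist = 240000.0 Hz


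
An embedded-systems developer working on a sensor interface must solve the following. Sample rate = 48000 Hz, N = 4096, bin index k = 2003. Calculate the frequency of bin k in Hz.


Frequency of DFT bin k:
f_k = k * fs / N
    = 2003 * 48000 / 4096
    = 96144000 / 4096
    = 23472.656 Hz

23472.656 Hz


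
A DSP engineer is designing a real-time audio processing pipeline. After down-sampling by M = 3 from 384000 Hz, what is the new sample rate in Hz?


Decimation reduces the sample rate:
fs_out = fs_in / M
       = 384000 / 3
       = 128000.0 Hz

128000.0 Hz


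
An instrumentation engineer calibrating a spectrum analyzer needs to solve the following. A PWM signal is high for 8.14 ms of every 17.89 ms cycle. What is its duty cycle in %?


Duty cycle as a percentage:
DC = (t_on / T) * 100
   = (8.14 / 17.89) * 100
   = 0.455003 * 100
   = 45.5 %

45.5 %


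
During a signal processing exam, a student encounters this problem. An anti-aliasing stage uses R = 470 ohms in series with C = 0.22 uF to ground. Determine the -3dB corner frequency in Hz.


Cutoff frequency of a first-order RC filter:
fc = 1 / (2 * pi * R * C)
C = 0.22 uF = 2.2e-07 F
fc = 1 / (2 * pi * 470 * 2.2e-07)
   = 1 / 0.00064968136076237
   = 1539.216084 Hz

1539.216084 Hz


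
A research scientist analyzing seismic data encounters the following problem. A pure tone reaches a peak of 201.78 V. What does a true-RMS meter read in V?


RMS voltage for a sinusoidal waveform:
V_rms = V_peak / sqrt(2)
      = 201.78 / 1.414214
      = 142.68 V

142.68 V


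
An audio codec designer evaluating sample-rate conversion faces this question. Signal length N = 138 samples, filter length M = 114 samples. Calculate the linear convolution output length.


Linear convolution output length:
L = N + M - 1
  = 138 + 114 - 1
  = 251 samples

251


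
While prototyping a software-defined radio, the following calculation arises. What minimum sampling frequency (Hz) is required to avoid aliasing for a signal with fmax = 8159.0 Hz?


The Nyquist rate is twice the maximum frequency component.
fs_min = 2 * fmax
      = 2 * 8159.0
      = 16318.0 Hz

16318.0


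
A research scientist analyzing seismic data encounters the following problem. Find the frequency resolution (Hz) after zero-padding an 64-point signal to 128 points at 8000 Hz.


Frequency resolution after zero-padding:
N_padded = 64 * 2 = 128
df = fs / N_padded
   = 8000 / 128
   = 62.5 Hz

62.5 Hz


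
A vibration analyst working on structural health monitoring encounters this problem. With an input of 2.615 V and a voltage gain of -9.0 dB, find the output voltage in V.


Output voltage from dB gain:
V_out = V_in * 10^(gain_dB / 20)
      = 2.615 * 10^(-9.0 / 20)
      = 2.615 * 0.354813
      = 0.9278 V

0.9278 V


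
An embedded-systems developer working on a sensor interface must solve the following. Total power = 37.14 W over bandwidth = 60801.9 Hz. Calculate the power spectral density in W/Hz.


Power spectral density:
PSD = P / BW
    = 37.14 / 60801.9
    = 0.00061084 W/Hz

0.00061084 W/Hz


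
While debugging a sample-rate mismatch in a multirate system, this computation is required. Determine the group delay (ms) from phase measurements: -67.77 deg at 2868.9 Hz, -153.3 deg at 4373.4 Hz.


Group delay from phase difference:
tau = -d(phi)/d(omega)
d(phi) = -85.53 deg = -1.49278 rad
d(omega) = 2*pi*(4373.4 - 2868.9) = 9453.0523 rad/s
tau = -(-1.49278) / 9453.0523
    = 0.1579 ms

0.1579 ms


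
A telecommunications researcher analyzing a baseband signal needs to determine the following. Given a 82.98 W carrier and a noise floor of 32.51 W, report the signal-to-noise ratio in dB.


SNR in decibels:
SNR = 10 * log10(Ps / Pn)
    = 10 * log10(82.98 / 32.51)
    = 10 * log10(2.5524)
    = 10 * 0.407
    = 4.07 dB

4.07 dB


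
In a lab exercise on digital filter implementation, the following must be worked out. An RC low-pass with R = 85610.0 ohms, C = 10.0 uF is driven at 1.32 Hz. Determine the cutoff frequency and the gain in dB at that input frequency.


Step 1 — cutoff frequency:
fc = 1 / (2*pi*R*C)
C = 10.0 uF = 1e-05 F
fc = 1 / (2*pi*85610.0*1e-05)
   = 0.185907 Hz

Step 2 — magnitude at f = 1.32 Hz:
|H(f)| = 1 / sqrt(1 + (f/fc)^2)
f/fc = 1.32 / 0.185907 = 7.100324
|H| = 1 / sqrt(1 + 50.414601) = 0.1394623
|H|_dB = 20*log10(0.1394623) = -17.11 dB

fc = 0.185907 Hz; |H(1.32 Hz)| = -17.11 dB


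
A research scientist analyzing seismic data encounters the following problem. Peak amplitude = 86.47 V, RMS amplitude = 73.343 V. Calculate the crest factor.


Crest factor is the ratio of peak to RMS:
CF = V_peak / V_rms
   = 86.47 / 73.343
   = 1.179

1.179


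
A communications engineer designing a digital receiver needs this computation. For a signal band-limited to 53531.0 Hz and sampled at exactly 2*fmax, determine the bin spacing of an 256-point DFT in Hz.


Step 1 — Nyquist sampling rate:
fs = 2 * fmax = 2 * 53531.0 = 107062.0 Hz

Step 2 — DFT bin spacing:
df = fs / N = 107062.0 / 256 = 418.2109 Hz

418.2109 Hz


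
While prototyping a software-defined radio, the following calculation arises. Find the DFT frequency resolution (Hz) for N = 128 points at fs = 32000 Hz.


DFT frequency resolution:
df = fs / N
   = 32000 / 128
   = 250.0 Hz

250.0 Hz


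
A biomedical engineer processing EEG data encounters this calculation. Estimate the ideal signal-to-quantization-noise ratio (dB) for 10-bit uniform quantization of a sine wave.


Theoretical SNR for a full-scale sinusoid:
SNR = 6.02 * N + 1.76
    = 6.02 * 10 + 1.76
    = 60.2 + 1.76
    = 61.96 dB

61.96 dB


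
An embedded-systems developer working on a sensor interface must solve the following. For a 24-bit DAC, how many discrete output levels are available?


Number of quantization levels = 2^N
= 2^24
= 16777216

16777216


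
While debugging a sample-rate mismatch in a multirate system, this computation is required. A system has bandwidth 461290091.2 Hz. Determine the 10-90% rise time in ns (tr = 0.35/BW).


Rise time from bandwidth relationship:
tr = 0.35 / BW
   = 0.35 / 461290091.2
   = 7.587416393e-10 s
   = 0.7587 ns

0.7587 ns


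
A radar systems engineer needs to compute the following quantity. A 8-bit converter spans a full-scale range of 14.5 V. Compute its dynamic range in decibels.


Dynamic range from full-scale to LSB:
V_min = V_max / 2^bits = 14.5 / 2^8
DR = 20 * log10(V_max / V_min)
   = 20 * log10(2^8)
   = 20 * 8 * log10(2)
   = 48.16 dB

48.16 dB


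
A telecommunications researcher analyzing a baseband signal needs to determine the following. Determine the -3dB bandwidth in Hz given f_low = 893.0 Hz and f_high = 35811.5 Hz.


Bandwidth is the difference of -3dB frequencies:
BW = f_high - f_low
   = 35811.5 - 893.0
   = 34918.5 Hz

34918.5 Hz


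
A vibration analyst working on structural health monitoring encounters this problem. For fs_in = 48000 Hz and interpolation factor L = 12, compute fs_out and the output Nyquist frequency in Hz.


Step 1 — output sample rate after interpolation by L:
fs_out = L * fs_in = 12 * 48000 = 576000 Hz

Step 2 — Nyquist frequency of the output stream:
f_Nyq = fs_out / 2 = 576000 / 2 = 288000.0 Hz

fs_out = 576000 Hz; f_Nyquist = 288000.0 Hz


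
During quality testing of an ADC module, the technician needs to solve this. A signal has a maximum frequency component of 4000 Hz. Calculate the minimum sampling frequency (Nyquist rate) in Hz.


The Nyquist rate is twice the maximum frequency component.
fs_min = 2 * fmax
      = 2 * 4000
      = 8000 Hz

8000


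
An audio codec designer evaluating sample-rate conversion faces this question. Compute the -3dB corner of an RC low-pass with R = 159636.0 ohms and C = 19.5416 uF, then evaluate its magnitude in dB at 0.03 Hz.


Step 1 — cutoff frequency:
fc = 1 / (2*pi*R*C)
C = 19.5416 uF = 1.95416e-05 F
fc = 1 / (2*pi*159636.0*1.95416e-05)
   = 0.0510187 Hz

Step 2 — magnitude at f = 0.03 Hz:
|H(f)| = 1 / sqrt(1 + (f/fc)^2)
f/fc = 0.03 / 0.0510187 = 0.58802
|H| = 1 / sqrt(1 + 0.345768) = 0.8620152
|H|_dB = 20*log10(0.8620152) = -1.29 dB

fc = 0.0510187 Hz; |H(0.03 Hz)| = -1.29 dB


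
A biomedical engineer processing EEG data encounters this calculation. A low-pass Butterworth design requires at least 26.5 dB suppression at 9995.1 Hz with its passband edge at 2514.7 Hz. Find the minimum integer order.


Butterworth filter order formula:
n = log10(10^(A/10) - 1) / (2 * log10(f_stop/f_pass))
10^(26.5/10) - 1 = 445.6836
f_stop/f_pass = 9995.1 / 2514.7 = 3.9747
n = 2.2101 -> ceil = 3

3


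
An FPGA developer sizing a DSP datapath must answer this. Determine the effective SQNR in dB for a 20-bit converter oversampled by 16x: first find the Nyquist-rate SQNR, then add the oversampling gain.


Step 1 — baseline SQNR at Nyquist:
SQNR_base = 6.02*N + 1.76
          = 6.02*20 + 1.76
          = 122.16 dB

Step 2 — oversampling processing gain:
G = 10*log10(OSR) = 10*log10(16) = 12.04 dB

Step 3 — total:
SQNR_total = 122.16 + 12.04 = 134.2 dB

Base SQNR = 122.16 dB; oversampled SQNR = 134.2 dB


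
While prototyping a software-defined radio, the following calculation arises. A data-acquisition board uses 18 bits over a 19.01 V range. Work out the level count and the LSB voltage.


Step 1 — number of quantization levels:
L = 2^N = 2^18 = 262144

Step 2 — LSB step size:
delta = Vfs / L
      = 19.01 / 262144
      = 7.252e-05 V

Levels = 262144; step size = 7.252e-05 V


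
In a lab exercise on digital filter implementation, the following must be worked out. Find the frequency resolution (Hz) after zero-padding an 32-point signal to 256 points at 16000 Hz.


Frequency resolution after zero-padding:
N_padded = 32 * 8 = 256
df = fs / N_padded
   = 16000 / 256
   = 62.5 Hz

62.5 Hz


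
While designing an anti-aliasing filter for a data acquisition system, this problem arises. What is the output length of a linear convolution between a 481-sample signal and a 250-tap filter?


Linear convolution output length:
L = N + M - 1
  = 481 + 250 - 1
  = 730 samples

730


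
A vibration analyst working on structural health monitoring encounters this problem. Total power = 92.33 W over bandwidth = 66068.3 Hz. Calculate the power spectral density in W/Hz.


Power spectral density:
PSD = P / BW
    = 92.33 / 66068.3
    = 0.00139749 W/Hz

0.00139749 W/Hz


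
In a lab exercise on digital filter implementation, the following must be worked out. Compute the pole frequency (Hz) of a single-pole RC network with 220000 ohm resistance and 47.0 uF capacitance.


Cutoff frequency of a first-order RC filter:
fc = 1 / (2 * pi * R * C)
C = 47.0 uF = 4.7e-05 F
fc = 1 / (2 * pi * 220000 * 4.7e-05)
   = 1 / 64.968136076237
   = 0.015392 Hz

0.015392 Hz


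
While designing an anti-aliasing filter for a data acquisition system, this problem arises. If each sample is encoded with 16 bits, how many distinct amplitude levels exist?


Number of quantization levels = 2^N
= 2^16
= 65536

65536


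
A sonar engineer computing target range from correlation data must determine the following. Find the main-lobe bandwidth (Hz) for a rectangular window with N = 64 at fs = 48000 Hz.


Main lobe width for a rectangular window:
Width = 2 * fs / N
      = 2 * 48000 / 64
      = 96000 / 64
      = 1500.0 Hz

1500.0 Hz


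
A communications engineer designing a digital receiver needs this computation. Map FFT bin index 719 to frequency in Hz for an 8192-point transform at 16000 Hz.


Frequency of DFT bin k:
f_k = k * fs / N
    = 719 * 16000 / 8192
    = 11504000 / 8192
    = 1404.297 Hz

1404.297 Hz


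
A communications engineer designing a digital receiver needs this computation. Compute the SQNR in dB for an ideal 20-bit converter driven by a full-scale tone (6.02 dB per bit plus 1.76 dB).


Theoretical SNR for a full-scale sinusoid:
SNR = 6.02 * N + 1.76
    = 6.02 * 20 + 1.76
    = 120.4 + 1.76
    = 122.16 dB

122.16 dB


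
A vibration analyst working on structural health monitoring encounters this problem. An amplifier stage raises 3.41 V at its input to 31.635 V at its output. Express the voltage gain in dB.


Voltage gain in dB:
G = 20 * log10(Vout / Vin)
  = 20 * log10(31.635 / 3.41)
  = 20 * log10(9.277126)
  = 20 * 0.967413
  = 19.35 dB

19.35 dB


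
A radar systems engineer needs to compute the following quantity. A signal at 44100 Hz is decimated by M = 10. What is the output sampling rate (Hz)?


Decimation reduces the sample rate:
fs_out = fs_in / M
       = 44100 / 10
       = 4410.0 Hz

4410.0 Hz


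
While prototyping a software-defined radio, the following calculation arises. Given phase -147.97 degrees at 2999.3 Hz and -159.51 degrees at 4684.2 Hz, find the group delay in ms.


Group delay from phase difference:
tau = -d(phi)/d(omega)
d(phi) = -11.54 deg = -0.201411 rad
d(omega) = 2*pi*(4684.2 - 2999.3) = 10586.5389 rad/s
tau = -(-0.201411) / 10586.5389
    = 0.019 ms

0.019 ms


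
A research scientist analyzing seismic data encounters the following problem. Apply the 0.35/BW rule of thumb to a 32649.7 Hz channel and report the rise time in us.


Rise time from bandwidth relationship:
tr = 0.35 / BW
   = 0.35 / 32649.7
   = 1.071985347e-05 s
   = 10.7199 us

10.7199 us


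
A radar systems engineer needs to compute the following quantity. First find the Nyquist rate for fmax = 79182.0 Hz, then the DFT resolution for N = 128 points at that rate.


Step 1 — Nyquist sampling rate:
fs = 2 * fmax = 2 * 79182.0 = 158364.0 Hz

Step 2 — DFT bin spacing:
df = fs / N = 158364.0 / 128 = 1237.2188 Hz

1237.2188 Hz


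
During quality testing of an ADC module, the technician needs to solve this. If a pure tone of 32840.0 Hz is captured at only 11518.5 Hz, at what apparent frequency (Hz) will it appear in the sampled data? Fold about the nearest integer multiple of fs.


Compute the nearest integer multiple of fs to the signal:
n = round(32840.0 / 11518.5) = 3
f_alias = |32840.0 - 3 * 11518.5|
        = |32840.0 - 34555.5|
        = 1715.5 Hz

1715.5


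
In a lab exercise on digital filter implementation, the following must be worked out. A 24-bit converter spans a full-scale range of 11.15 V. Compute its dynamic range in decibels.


Dynamic range from full-scale to LSB:
V_min = V_max / 2^bits = 11.15 / 2^24
DR = 20 * log10(V_max / V_min)
   = 20 * log10(2^24)
   = 20 * 24 * log10(2)
   = 144.49 dB

144.49 dB


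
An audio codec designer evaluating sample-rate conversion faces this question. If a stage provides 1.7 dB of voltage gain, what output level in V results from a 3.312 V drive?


Output voltage from dB gain:
V_out = V_in * 10^(gain_dB / 20)
      = 3.312 * 10^(1.7 / 20)
      = 3.312 * 1.216186
      = 4.028 V

4.028 V


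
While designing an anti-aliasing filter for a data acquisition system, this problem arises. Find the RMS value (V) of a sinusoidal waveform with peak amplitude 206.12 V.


RMS voltage for a sinusoidal waveform:
V_rms = V_peak / sqrt(2)
      = 206.12 / 1.414214
      = 145.749 V

145.749 V


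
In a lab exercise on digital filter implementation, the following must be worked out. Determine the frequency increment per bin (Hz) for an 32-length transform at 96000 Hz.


DFT frequency resolution:
df = fs / N
   = 96000 / 32
   = 3000.0 Hz

3000.0 Hz


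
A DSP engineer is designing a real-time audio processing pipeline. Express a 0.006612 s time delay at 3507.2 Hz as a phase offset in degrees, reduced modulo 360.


Phase shift from frequency and time delay:
phi = 360 * f * t_delay
    = 360 * 3507.2 * 0.006612
    = 8348.26 degrees
    mod 360 = 68.26 degrees

68.26 degrees


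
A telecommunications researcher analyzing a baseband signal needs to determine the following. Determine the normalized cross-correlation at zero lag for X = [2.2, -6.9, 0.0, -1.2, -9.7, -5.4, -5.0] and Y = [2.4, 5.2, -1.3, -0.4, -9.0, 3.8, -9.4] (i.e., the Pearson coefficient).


Pearson correlation coefficient (population):
r = cov(X,Y) / (std(X) * std(Y))
Mean X = -3.7143, Mean Y = -1.2429
Cov(X,Y) = 7.335102
Std(X) = 3.883455, Std(Y) = 5.446324
r = 0.3468

0.3468


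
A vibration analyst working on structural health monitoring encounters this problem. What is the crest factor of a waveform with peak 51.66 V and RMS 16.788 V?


Crest factor is the ratio of peak to RMS:
CF = V_peak / V_rms
   = 51.66 / 16.788
   = 3.0772

3.0772


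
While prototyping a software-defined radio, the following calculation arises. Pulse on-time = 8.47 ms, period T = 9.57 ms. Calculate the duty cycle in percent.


Duty cycle as a percentage:
DC = (t_on / T) * 100
   = (8.47 / 9.57) * 100
   = 0.885057 * 100
   = 88.51 %

88.51 %


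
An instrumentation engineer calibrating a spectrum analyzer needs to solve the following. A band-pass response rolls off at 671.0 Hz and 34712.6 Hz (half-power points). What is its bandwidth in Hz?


Bandwidth is the difference of -3dB frequencies:
BW = f_high - f_low
   = 34712.6 - 671.0
   = 34041.6 Hz

34041.6 Hz


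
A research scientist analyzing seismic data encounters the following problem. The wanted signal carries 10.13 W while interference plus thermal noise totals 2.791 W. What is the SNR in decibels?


SNR in decibels:
SNR = 10 * log10(Ps / Pn)
    = 10 * log10(10.13 / 2.791)
    = 10 * log10(3.6295)
    = 10 * 0.5598
    = 5.6 dB

5.6 dB


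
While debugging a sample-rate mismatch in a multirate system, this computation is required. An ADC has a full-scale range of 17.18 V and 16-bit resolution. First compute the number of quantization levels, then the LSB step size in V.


Step 1 — number of quantization levels:
L = 2^N = 2^16 = 65536

Step 2 — LSB step size:
delta = Vfs / L
      = 17.18 / 65536
      = 0.00026215 V

Levels = 65536; step size = 0.00026215 V


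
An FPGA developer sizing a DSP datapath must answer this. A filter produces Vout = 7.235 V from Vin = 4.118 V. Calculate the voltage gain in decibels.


Voltage gain in dB:
G = 20 * log10(Vout / Vin)
  = 20 * log10(7.235 / 4.118)
  = 20 * log10(1.756921)
  = 20 * 0.244752
  = 4.9 dB

4.9 dB


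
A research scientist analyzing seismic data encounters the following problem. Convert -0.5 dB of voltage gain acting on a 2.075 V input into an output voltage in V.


Output voltage from dB gain:
V_out = V_in * 10^(gain_dB / 20)
      = 2.075 * 10^(-0.5 / 20)
      = 2.075 * 0.944061
      = 1.9589 V

1.9589 V


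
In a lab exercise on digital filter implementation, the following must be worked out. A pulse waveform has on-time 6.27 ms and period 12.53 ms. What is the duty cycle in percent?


Duty cycle as a percentage:
DC = (t_on / T) * 100
   = (6.27 / 12.53) * 100
   = 0.500399 * 100
   = 50.04 %

50.04 %


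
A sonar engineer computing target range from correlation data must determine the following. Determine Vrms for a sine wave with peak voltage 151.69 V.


RMS voltage for a sinusoidal waveform:
V_rms = V_peak / sqrt(2)
      = 151.69 / 1.414214
      = 107.261 V

107.261 V


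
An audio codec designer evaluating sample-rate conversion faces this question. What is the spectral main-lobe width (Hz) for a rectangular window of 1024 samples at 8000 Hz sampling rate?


Main lobe width for a rectangular window:
Width = 2 * fs / N
      = 2 * 8000 / 1024
      = 16000 / 1024
      = 15.625 Hz

15.625 Hz


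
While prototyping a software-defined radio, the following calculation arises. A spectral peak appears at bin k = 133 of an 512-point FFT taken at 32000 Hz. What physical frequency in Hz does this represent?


Frequency of DFT bin k:
f_k = k * fs / N
    = 133 * 32000 / 512
    = 4256000 / 512
    = 8312.5 Hz

8312.5 Hz


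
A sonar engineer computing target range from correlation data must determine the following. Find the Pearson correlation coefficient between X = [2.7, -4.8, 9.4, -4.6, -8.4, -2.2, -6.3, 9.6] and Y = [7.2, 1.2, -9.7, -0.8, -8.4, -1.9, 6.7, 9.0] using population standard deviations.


Pearson correlation coefficient (population):
r = cov(X,Y) / (std(X) * std(Y))
Mean X = -0.575, Mean Y = 0.4125
Cov(X,Y) = 5.875938
Std(X) = 6.561774, Std(Y) = 6.583205
r = 0.136

0.136


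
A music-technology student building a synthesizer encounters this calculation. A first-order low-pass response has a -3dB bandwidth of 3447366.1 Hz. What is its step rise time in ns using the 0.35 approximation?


Rise time from bandwidth relationship:
tr = 0.35 / BW
   = 0.35 / 3447366.1
   = 1.015267859e-07 s
   = 101.5268 ns

101.5268 ns


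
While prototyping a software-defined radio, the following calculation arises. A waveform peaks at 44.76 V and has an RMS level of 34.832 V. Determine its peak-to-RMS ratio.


Crest factor is the ratio of peak to RMS:
CF = V_peak / V_rms
   = 44.76 / 34.832
   = 1.285

1.285


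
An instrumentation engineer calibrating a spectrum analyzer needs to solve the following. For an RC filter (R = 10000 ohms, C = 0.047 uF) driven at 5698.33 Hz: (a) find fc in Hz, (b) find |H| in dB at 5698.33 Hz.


Step 1 — cutoff frequency:
fc = 1 / (2*pi*R*C)
C = 0.047 uF = 4.7e-08 F
fc = 1 / (2*pi*10000*4.7e-08)
   = 338.628 Hz

Step 2 — magnitude at f = 5698.33 Hz:
|H(f)| = 1 / sqrt(1 + (f/fc)^2)
f/fc = 5698.33 / 338.628 = 16.827699
|H| = 1 / sqrt(1 + 283.171454) = 0.0593212
|H|_dB = 20*log10(0.0593212) = -24.54 dB

fc = 338.628 Hz; |H(5698.33 Hz)| = -24.54 dB


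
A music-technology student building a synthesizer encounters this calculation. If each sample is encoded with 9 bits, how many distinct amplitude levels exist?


Number of quantization levels = 2^N
= 2^9
= 512

512


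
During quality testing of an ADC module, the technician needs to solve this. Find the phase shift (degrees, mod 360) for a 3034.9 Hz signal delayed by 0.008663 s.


Phase shift from frequency and time delay:
phi = 360 * f * t_delay
    = 360 * 3034.9 * 0.008663
    = 9464.88 degrees
    mod 360 = 104.88 degrees

104.88 degrees


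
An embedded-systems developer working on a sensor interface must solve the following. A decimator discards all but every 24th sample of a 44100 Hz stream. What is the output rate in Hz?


Decimation reduces the sample rate:
fs_out = fs_in / M
       = 44100 / 24
       = 1837.5 Hz

1837.5 Hz


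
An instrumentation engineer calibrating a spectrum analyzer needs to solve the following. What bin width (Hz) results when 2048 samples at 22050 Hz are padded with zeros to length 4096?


Frequency resolution after zero-padding:
N_padded = 2048 * 2 = 4096
df = fs / N_padded
   = 22050 / 4096
   = 5.3833 Hz

5.3833 Hz


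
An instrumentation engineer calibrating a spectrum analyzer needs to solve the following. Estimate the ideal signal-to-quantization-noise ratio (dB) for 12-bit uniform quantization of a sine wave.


Theoretical SNR for a full-scale sinusoid:
SNR = 6.02 * N + 1.76
    = 6.02 * 12 + 1.76
    = 72.24 + 1.76
    = 74.0 dB

74.0 dB


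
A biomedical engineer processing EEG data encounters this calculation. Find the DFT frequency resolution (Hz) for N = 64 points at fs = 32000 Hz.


DFT frequency resolution:
df = fs / N
   = 32000 / 64
   = 500.0 Hz

500.0 Hz


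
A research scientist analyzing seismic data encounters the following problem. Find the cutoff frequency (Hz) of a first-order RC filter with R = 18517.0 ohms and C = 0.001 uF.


Cutoff frequency of a first-order RC filter:
fc = 1 / (2 * pi * R * C)
C = 0.001 uF = 1e-09 F
fc = 1 / (2 * pi * 18517.0 * 1e-09)
   = 1 / 0.00011634574233304
   = 8595.071723 Hz

8595.071723 Hz


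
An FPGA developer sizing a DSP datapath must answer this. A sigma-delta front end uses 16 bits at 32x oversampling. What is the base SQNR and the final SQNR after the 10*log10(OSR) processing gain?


Step 1 — baseline SQNR at Nyquist:
SQNR_base = 6.02*N + 1.76
          = 6.02*16 + 1.76
          = 98.08 dB

Step 2 — oversampling processing gain:
G = 10*log10(OSR) = 10*log10(32) = 15.05 dB

Step 3 — total:
SQNR_total = 98.08 + 15.05 = 113.13 dB

Base SQNR = 98.08 dB; oversampled SQNR = 113.13 dB


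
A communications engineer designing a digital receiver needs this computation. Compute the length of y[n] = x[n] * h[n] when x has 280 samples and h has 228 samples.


Linear convolution output length:
L = N + M - 1
  = 280 + 228 - 1
  = 507 samples

507


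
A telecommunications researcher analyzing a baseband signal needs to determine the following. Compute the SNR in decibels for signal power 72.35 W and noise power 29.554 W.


SNR in decibels:
SNR = 10 * log10(Ps / Pn)
    = 10 * log10(72.35 / 29.554)
    = 10 * log10(2.4481)
    = 10 * 0.3888
    = 3.89 dB

3.89 dB


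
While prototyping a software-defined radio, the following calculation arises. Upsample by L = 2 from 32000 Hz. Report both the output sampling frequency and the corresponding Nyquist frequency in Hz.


Step 1 — output sample rate after interpolation by L:
fs_out = L * fs_in = 2 * 32000 = 64000 Hz

Step 2 — Nyquist frequency of the output stream:
f_Nyq = fs_out / 2 = 64000 / 2 = 32000.0 Hz

fs_out = 64000 Hz; f_Nyquist = 32000.0 Hz


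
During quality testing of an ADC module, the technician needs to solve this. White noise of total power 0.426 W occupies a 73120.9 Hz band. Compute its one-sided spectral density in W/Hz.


Power spectral density:
PSD = P / BW
    = 0.426 / 73120.9
    = 5.83e-06 W/Hz

5.83e-06 W/Hz


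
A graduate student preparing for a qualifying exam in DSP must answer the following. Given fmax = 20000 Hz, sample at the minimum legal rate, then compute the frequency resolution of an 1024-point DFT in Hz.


Step 1 — Nyquist sampling rate:
fs = 2 * fmax = 2 * 20000 = 40000 Hz

Step 2 — DFT bin spacing:
df = fs / N = 40000 / 1024 = 39.0625 Hz

39.0625 Hz


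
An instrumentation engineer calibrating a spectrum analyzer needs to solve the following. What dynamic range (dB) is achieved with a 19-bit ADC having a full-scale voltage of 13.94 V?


Dynamic range from full-scale to LSB:
V_min = V_max / 2^bits = 13.94 / 2^19
DR = 20 * log10(V_max / V_min)
   = 20 * log10(2^19)
   = 20 * 19 * log10(2)
   = 114.39 dB

114.39 dB


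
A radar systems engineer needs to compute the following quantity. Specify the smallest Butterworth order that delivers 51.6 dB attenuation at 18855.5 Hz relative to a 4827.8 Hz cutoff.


Butterworth filter order formula:
n = log10(10^(A/10) - 1) / (2 * log10(f_stop/f_pass))
10^(51.6/10) - 1 = 144542.9771
f_stop/f_pass = 18855.5 / 4827.8 = 3.9056
n = 4.3604 -> ceil = 5

5


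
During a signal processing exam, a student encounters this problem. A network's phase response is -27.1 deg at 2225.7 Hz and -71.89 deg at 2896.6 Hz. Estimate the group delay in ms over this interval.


Group delay from phase difference:
tau = -d(phi)/d(omega)
d(phi) = -44.79 deg = -0.781733 rad
d(omega) = 2*pi*(2896.6 - 2225.7) = 4215.389 rad/s
tau = -(-0.781733) / 4215.389
    = 0.1854 ms

0.1854 ms


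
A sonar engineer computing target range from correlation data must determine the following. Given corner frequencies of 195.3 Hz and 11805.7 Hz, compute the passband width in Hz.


Bandwidth is the difference of -3dB frequencies:
BW = f_high - f_low
   = 11805.7 - 195.3
   = 11610.4 Hz

11610.4 Hz


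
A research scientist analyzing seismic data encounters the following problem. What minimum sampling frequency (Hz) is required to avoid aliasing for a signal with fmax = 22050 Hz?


The Nyquist rate is twice the maximum frequency component.
fs_min = 2 * fmax
      = 2 * 22050
      = 44100 Hz

44100


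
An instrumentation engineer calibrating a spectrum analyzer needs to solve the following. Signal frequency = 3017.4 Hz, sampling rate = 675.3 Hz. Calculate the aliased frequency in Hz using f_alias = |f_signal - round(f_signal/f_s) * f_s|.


Compute the nearest integer multiple of fs to the signal:
n = round(3017.4 / 675.3) = 4
f_alias = |3017.4 - 4 * 675.3|
        = |3017.4 - 2701.2|
        = 316.2 Hz

316.2


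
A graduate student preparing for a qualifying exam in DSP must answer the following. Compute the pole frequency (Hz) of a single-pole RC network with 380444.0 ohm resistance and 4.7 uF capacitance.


Cutoff frequency of a first-order RC filter:
fc = 1 / (2 * pi * R * C)
C = 4.7 uF = 4.7e-06 F
fc = 1 / (2 * pi * 380444.0 * 4.7e-06)
   = 1 / 11.234880709722
   = 0.089009 Hz

0.089009 Hz


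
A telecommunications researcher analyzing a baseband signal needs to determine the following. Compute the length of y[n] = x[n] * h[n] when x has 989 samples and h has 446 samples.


Linear convolution output length:
L = N + M - 1
  = 989 + 446 - 1
  = 1434 samples

1434


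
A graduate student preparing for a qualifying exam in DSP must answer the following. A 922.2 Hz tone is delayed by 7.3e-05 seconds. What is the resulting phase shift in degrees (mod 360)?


Phase shift from frequency and time delay:
phi = 360 * f * t_delay
    = 360 * 922.2 * 7.3e-05
    = 24.24 degrees
    mod 360 = 24.24 degrees

24.24 degrees


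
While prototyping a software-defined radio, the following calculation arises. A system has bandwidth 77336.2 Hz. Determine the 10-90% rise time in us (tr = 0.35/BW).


Rise time from bandwidth relationship:
tr = 0.35 / BW
   = 0.35 / 77336.2
   = 4.525694306e-06 s
   = 4.5257 us

4.5257 us


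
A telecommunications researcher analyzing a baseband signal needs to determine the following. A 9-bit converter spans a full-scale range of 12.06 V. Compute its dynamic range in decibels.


Dynamic range from full-scale to LSB:
V_min = V_max / 2^bits = 12.06 / 2^9
DR = 20 * log10(V_max / V_min)
   = 20 * log10(2^9)
   = 20 * 9 * log10(2)
   = 54.19 dB

54.19 dB


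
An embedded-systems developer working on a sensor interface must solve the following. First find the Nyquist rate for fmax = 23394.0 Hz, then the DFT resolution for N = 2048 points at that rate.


Step 1 — Nyquist sampling rate:
fs = 2 * fmax = 2 * 23394.0 = 46788.0 Hz

Step 2 — DFT bin spacing:
df = fs / N = 46788.0 / 2048 = 22.8457 Hz

22.8457 Hz


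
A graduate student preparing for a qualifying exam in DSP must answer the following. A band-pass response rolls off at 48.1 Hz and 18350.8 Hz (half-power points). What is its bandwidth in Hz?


Bandwidth is the difference of -3dB frequencies:
BW = f_high - f_low
   = 18350.8 - 48.1
   = 18302.7 Hz

18302.7 Hz


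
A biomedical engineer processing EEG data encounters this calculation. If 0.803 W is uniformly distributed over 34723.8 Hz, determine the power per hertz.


Power spectral density:
PSD = P / BW
    = 0.803 / 34723.8
    = 2.313e-05 W/Hz

2.313e-05 W/Hz


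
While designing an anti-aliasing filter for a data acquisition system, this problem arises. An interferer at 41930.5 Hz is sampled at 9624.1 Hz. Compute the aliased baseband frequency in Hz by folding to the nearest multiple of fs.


Compute the nearest integer multiple of fs to the signal:
n = round(41930.5 / 9624.1) = 4
f_alias = |41930.5 - 4 * 9624.1|
        = |41930.5 - 38496.4|
        = 3434.1 Hz

3434.1


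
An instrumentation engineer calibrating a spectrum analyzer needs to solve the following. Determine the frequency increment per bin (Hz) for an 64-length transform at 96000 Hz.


DFT frequency resolution:
df = fs / N
   = 96000 / 64
   = 1500.0 Hz

1500.0 Hz


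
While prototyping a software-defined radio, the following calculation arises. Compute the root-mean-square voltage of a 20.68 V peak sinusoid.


RMS voltage for a sinusoidal waveform:
V_rms = V_peak / sqrt(2)
      = 20.68 / 1.414214
      = 14.623 V

14.623 V


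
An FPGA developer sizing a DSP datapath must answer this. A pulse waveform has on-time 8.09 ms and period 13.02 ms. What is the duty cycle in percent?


Duty cycle as a percentage:
DC = (t_on / T) * 100
   = (8.09 / 13.02) * 100
   = 0.621352 * 100
   = 62.14 %

62.14 %


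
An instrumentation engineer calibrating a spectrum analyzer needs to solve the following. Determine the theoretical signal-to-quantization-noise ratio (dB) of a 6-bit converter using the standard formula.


Theoretical SNR for a full-scale sinusoid:
SNR = 6.02 * N + 1.76
    = 6.02 * 6 + 1.76
    = 36.12 + 1.76
    = 37.88 dB

37.88 dB


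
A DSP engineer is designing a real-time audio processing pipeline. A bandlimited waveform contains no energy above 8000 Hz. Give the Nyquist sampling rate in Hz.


The Nyquist rate is twice the maximum frequency component.
fs_min = 2 * fmax
      = 2 * 8000
      = 16000 Hz

16000


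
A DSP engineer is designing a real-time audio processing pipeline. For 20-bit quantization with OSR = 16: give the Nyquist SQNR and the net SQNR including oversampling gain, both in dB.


Step 1 — baseline SQNR at Nyquist:
SQNR_base = 6.02*N + 1.76
          = 6.02*20 + 1.76
          = 122.16 dB

Step 2 — oversampling processing gain:
G = 10*log10(OSR) = 10*log10(16) = 12.04 dB

Step 3 — total:
SQNR_total = 122.16 + 12.04 = 134.2 dB

Base SQNR = 122.16 dB; oversampled SQNR = 134.2 dB


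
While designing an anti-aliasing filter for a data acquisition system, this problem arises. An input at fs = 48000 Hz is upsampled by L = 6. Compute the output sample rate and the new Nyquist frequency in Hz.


Step 1 — output sample rate after interpolation by L:
fs_out = L * fs_in = 6 * 48000 = 288000 Hz

Step 2 — Nyquist frequency of the output stream:
f_Nyq = fs_out / 2 = 288000 / 2 = 144000.0 Hz

fs_out = 288000 Hz; f_Nyquist = 144000.0 Hz
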